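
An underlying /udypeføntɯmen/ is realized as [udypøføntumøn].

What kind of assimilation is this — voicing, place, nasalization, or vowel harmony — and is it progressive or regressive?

vowel harmony, progressive

/e/→[ø] /ɯ/→[u] /e/→[ø].
Vowels agree with the first vowel, so the harmony is progressive.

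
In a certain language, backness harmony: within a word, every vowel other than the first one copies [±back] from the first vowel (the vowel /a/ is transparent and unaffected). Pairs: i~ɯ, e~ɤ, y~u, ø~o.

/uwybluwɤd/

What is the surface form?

/y/ harmonizes with /u/ ([+back]) → [u]

[uwubluwɤd]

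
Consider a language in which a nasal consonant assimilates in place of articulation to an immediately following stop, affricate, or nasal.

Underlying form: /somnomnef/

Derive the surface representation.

/m/ before /n/ (alveolar) → [n]
/m/ before /n/ (alveolar) → [n]

[sonnonnef]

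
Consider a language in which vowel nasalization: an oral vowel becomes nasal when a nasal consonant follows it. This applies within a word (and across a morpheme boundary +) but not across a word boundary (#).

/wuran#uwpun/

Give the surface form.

/a/ before nasal /n/ → [ã]
/u/ before nasal /n/ → [ũ]

[wurãn#uwpũn]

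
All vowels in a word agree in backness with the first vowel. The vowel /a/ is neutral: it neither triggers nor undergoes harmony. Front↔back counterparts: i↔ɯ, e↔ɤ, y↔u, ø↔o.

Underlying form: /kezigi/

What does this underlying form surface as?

no segment meets the rule's conditions; no change.

[kezigi]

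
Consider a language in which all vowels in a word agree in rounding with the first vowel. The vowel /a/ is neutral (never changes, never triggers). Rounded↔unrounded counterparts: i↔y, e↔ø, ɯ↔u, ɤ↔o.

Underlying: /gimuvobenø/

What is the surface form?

/u/ harmonizes with /i/ ([-round]) → [ɯ]
/o/ harmonizes with /i/ ([-round]) → [ɤ]
/ø/ harmonizes with /i/ ([-round]) → [e]

[gimɯvɤbene]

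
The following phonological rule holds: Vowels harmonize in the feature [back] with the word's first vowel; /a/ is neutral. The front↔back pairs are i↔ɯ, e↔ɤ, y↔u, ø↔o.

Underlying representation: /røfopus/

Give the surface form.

/o/ harmonizes with /ø/ ([-back]) → [ø]
/u/ harmonizes with /ø/ ([-back]) → [y]

[røføpys]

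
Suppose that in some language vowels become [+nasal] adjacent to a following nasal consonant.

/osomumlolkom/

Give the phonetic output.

/o/ before nasal /m/ → [õ]
/u/ before nasal /m/ → [ũ]
/o/ before nasal /m/ → [õ]

[osõmũmlolkõm]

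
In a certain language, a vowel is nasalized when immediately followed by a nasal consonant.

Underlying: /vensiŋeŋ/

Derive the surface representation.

/e/ before nasal /n/ → [ẽ]
/i/ before nasal /ŋ/ → [ĩ]
/e/ before nasal /ŋ/ → [ẽ]

[vẽnsĩŋẽŋ]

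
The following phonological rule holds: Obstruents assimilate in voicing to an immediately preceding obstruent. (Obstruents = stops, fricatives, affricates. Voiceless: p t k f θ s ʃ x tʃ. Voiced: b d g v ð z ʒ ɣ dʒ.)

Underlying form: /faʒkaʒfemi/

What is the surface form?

/k/ after /ʒ/ (voiced) → [g]
/f/ after /ʒ/ (voiced) → [v]

[faʒgaʒvemi]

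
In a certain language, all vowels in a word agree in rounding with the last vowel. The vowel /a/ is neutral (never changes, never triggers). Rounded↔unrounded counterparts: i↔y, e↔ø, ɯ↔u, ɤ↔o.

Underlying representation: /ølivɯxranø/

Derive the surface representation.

[ølyvuxranø]

/i/ harmonizes with /ø/ ([+round]) → [y]
/ɯ/ harmonizes with /ø/ ([+round]) → [u]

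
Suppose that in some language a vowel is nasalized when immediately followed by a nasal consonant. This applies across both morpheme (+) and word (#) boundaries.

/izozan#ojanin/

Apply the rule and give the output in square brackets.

[izozãn#ojãnĩn]

/a/ before nasal /n/ → [ã]
/a/ before nasal /n/ → [ã]
/i/ before nasal /n/ → [ĩ]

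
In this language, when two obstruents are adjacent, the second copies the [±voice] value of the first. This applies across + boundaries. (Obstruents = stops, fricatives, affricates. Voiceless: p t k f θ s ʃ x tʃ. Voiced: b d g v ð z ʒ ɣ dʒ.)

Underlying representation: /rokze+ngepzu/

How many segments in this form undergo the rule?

/z/ after /k/ (voiceless) → [s]
/z/ after /p/ (voiceless) → [s]
2 segments change.

2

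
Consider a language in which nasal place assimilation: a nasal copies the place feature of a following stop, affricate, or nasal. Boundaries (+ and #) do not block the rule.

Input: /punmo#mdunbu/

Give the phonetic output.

[pummo#ndumbu]

/n/ before /m/ (labial) → [m]
/m/ before /d/ (alveolar) → [n]
/n/ before /b/ (labial) → [m]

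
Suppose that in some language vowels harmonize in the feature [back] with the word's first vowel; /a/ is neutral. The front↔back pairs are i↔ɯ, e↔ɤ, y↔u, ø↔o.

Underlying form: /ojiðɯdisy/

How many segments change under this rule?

/i/ harmonizes with /o/ ([+back]) → [ɯ]
/i/ harmonizes with /o/ ([+back]) → [ɯ]
/y/ harmonizes with /o/ ([+back]) → [u]
3 segments change.

3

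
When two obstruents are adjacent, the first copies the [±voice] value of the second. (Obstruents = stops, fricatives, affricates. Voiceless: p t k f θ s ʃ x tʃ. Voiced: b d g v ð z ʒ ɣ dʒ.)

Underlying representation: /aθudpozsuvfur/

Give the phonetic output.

[aθutpossuffur]

/d/ before /p/ (voiceless) → [t]
/z/ before /s/ (voiceless) → [s]
/v/ before /f/ (voiceless) → [f]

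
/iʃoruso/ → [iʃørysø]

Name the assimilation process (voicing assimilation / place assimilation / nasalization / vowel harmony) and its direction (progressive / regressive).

/o/→[ø] /u/→[y] /o/→[ø].
Vowels agree with the first vowel, so the harmony is progressive.

vowel harmony, progressive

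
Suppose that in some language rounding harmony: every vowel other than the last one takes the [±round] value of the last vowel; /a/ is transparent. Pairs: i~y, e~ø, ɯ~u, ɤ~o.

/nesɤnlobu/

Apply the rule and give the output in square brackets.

/e/ harmonizes with /u/ ([+round]) → [ø]
/ɤ/ harmonizes with /u/ ([+round]) → [o]

[nøsonlobu]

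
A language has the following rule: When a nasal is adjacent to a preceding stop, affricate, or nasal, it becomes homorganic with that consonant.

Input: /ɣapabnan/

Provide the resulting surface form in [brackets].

[ɣapabman]

/n/ after /b/ (labial) → [m]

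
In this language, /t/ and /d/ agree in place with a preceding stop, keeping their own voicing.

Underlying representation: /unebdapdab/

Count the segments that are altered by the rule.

/d/ after /b/ (labial) → [b]
/d/ after /p/ (labial) → [b]
2 segments change.

2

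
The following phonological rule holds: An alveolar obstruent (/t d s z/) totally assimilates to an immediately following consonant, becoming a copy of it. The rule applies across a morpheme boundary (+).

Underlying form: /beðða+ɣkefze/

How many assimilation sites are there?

No segment meets the rule's conditions.

0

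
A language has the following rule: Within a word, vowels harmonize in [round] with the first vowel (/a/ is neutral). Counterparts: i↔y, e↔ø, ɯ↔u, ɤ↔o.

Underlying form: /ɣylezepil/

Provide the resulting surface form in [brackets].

/e/ harmonizes with /y/ ([+round]) → [ø]
/e/ harmonizes with /y/ ([+round]) → [ø]
/i/ harmonizes with /y/ ([+round]) → [y]

[ɣyløzøpyl]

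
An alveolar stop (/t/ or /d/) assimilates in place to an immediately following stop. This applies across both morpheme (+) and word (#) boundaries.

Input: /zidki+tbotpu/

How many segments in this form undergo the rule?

/d/ before /k/ (velar) → [g]
/t/ before /b/ (labial) → [p]
/t/ before /p/ (labial) → [p]
3 segments change.

3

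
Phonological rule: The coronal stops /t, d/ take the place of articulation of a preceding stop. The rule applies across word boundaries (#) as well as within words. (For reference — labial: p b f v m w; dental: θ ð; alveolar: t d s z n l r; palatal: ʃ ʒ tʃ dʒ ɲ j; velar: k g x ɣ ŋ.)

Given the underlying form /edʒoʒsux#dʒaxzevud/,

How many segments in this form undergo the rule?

0

No segment meets the rule's conditions.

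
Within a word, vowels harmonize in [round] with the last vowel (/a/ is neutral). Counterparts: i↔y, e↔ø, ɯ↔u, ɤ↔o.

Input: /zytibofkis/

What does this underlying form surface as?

/y/ harmonizes with /i/ ([-round]) → [i]
/o/ harmonizes with /i/ ([-round]) → [ɤ]

[zitibɤfkis]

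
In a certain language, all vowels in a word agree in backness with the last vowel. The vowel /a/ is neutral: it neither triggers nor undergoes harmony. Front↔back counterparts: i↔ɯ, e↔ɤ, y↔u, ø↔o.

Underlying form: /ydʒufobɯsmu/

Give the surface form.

/y/ harmonizes with /u/ ([+back]) → [u]

[udʒufobɯsmu]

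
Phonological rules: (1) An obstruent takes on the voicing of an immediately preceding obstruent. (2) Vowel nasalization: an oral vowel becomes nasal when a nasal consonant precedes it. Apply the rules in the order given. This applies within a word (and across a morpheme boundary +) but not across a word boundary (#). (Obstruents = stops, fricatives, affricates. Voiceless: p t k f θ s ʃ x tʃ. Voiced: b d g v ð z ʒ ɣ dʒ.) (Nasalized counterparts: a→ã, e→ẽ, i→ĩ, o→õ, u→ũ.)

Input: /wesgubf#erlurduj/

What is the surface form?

[weskubv#erlurduj]

Rule 1: /g/ after /s/ (voiceless) → [k]
Rule 1: /f/ after /b/ (voiced) → [v]
After rule 1: weskubv#erlurduj
Rule 2: no segment meets the rule's conditions; no change.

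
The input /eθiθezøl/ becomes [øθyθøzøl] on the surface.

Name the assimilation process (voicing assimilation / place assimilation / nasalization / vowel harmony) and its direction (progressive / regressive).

vowel harmony, regressive

/e/→[ø] /i/→[y] /e/→[ø].
Vowels agree with the last vowel, so the harmony is regressive.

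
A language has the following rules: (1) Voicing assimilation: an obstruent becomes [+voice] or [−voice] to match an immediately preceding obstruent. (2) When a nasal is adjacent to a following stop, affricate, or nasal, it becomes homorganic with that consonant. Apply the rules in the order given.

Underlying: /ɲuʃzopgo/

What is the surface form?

[ɲuʃsopko]

Rule 1: /z/ after /ʃ/ (voiceless) → [s]
Rule 1: /g/ after /p/ (voiceless) → [k]
After rule 1: ɲuʃsopko
Rule 2: no segment meets the rule's conditions; no change.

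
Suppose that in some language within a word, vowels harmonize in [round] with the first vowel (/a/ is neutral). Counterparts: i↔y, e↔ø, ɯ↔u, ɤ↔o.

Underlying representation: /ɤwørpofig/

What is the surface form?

/ø/ harmonizes with /ɤ/ ([-round]) → [e]
/o/ harmonizes with /ɤ/ ([-round]) → [ɤ]

[ɤwerpɤfig]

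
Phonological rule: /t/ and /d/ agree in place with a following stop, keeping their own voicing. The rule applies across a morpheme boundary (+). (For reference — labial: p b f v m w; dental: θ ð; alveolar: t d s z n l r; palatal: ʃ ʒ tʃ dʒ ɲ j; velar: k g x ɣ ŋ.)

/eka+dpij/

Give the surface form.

[eka+bpij]

/d/ before /p/ (labial) → [b]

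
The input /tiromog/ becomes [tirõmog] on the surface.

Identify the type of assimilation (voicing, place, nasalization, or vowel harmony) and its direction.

/o/→[õ].
Each target copies a feature from the following segment, so the direction is regressive.

nasalization, regressive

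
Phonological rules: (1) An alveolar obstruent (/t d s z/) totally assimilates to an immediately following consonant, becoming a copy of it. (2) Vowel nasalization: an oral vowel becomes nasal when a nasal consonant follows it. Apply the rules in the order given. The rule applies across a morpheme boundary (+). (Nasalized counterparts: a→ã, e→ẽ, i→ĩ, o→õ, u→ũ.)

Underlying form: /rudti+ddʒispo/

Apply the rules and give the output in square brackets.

Rule 1: /d/ before /t/ → [t] (total assimilation)
Rule 1: /d/ before /dʒ/ → [dʒ] (total assimilation)
Rule 1: /s/ before /p/ → [p] (total assimilation)
After rule 1: rutti+dʒdʒippo
Rule 2: no segment meets the rule's conditions; no change.

[rutti+dʒdʒippo]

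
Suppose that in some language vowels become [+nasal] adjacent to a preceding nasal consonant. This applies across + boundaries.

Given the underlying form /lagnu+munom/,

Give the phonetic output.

[lagnũ+mũnõm]

/u/ after nasal /n/ → [ũ]
/u/ after nasal /m/ → [ũ]
/o/ after nasal /n/ → [õ]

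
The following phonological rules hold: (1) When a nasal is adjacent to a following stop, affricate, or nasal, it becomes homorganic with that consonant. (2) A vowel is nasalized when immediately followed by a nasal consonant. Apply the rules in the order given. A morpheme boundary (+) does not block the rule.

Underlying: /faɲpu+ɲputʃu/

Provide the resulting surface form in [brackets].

Rule 1: /ɲ/ before /p/ (labial) → [m]
Rule 1: /ɲ/ before /p/ (labial) → [m]
After rule 1: fampu+mputʃu
Rule 2: /a/ before nasal /m/ → [ã]
Rule 2: /u/ before nasal /m/ → [ũ]

[fãmpũ+mputʃu]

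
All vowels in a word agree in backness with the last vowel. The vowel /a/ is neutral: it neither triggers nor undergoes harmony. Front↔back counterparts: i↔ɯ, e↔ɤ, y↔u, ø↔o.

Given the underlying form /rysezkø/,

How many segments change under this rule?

No segment meets the rule's conditions.

0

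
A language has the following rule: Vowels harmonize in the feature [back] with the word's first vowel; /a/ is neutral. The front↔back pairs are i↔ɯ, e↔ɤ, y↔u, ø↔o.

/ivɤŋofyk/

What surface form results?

/ɤ/ harmonizes with /i/ ([-back]) → [e]
/o/ harmonizes with /i/ ([-back]) → [ø]

[iveŋøfyk]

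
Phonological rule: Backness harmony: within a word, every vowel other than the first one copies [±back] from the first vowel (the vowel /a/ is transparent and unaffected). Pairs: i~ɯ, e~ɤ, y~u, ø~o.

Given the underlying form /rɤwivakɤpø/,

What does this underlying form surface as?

/i/ harmonizes with /ɤ/ ([+back]) → [ɯ]
/ø/ harmonizes with /ɤ/ ([+back]) → [o]

[rɤwɯvakɤpo]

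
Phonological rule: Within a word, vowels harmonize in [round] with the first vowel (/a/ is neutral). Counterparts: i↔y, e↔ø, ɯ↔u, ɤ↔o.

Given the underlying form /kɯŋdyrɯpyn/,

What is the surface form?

/y/ harmonizes with /ɯ/ ([-round]) → [i]
/y/ harmonizes with /ɯ/ ([-round]) → [i]

[kɯŋdirɯpin]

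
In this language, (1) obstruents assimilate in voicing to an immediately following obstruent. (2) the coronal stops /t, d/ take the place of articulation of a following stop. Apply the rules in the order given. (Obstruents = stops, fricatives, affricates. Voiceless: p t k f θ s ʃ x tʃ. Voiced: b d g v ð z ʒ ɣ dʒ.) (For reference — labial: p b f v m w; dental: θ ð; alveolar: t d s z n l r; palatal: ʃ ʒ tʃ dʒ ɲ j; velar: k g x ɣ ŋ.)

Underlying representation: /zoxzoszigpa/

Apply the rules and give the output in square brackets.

[zoɣzozzikpa]

Rule 1: /x/ before /z/ (voiced) → [ɣ]
Rule 1: /s/ before /z/ (voiced) → [z]
Rule 1: /g/ before /p/ (voiceless) → [k]
After rule 1: zoɣzozzikpa
Rule 2: no segment meets the rule's conditions; no change.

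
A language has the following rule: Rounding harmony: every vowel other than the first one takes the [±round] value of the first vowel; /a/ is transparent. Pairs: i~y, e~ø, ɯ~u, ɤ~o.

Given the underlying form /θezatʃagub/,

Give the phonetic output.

[θezatʃagɯb]

/u/ harmonizes with /e/ ([-round]) → [ɯ]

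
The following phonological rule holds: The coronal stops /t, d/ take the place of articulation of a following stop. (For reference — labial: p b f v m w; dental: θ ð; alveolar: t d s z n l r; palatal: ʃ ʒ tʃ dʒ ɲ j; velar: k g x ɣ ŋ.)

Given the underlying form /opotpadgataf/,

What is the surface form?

/t/ before /p/ (labial) → [p]
/d/ before /g/ (velar) → [g]

[opoppaggataf]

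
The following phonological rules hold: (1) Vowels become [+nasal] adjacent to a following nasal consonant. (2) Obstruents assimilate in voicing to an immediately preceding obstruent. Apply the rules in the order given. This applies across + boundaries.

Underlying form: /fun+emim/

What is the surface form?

Rule 1: /u/ before nasal /n/ → [ũ]
Rule 1: /e/ before nasal /m/ → [ẽ]
Rule 1: /i/ before nasal /m/ → [ĩ]
After rule 1: fũn+ẽmĩm
Rule 2: no segment meets the rule's conditions; no change.

[fũn+ẽmĩm]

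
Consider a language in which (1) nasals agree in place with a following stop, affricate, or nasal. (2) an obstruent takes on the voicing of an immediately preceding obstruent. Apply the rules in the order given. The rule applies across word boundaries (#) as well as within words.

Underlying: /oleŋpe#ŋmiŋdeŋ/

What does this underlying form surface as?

[olempe#mmindeŋ]

Rule 1: /ŋ/ before /p/ (labial) → [m]
Rule 1: /ŋ/ before /m/ (labial) → [m]
Rule 1: /ŋ/ before /d/ (alveolar) → [n]
After rule 1: olempe#mmindeŋ
Rule 2: no segment meets the rule's conditions; no change.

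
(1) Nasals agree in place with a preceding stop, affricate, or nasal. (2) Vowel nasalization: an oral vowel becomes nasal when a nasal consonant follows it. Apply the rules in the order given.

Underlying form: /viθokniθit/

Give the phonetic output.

Rule 1: /n/ after /k/ (velar) → [ŋ]
After rule 1: viθokŋiθit
Rule 2: no segment meets the rule's conditions; no change.

[viθokŋiθit]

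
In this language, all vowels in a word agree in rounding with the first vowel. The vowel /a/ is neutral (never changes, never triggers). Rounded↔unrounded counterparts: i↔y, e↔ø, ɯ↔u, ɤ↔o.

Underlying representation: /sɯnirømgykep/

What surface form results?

/ø/ harmonizes with /ɯ/ ([-round]) → [e]
/y/ harmonizes with /ɯ/ ([-round]) → [i]

[sɯniremgikep]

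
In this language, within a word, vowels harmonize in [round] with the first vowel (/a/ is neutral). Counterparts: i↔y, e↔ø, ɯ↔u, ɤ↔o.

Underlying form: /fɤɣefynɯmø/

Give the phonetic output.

/y/ harmonizes with /ɤ/ ([-round]) → [i]
/ø/ harmonizes with /ɤ/ ([-round]) → [e]

[fɤɣefinɯme]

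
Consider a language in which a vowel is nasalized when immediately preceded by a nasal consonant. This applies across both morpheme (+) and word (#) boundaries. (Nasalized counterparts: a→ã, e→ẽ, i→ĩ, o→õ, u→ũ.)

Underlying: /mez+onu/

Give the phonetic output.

[mẽz+onũ]

/e/ after nasal /m/ → [ẽ]
/u/ after nasal /n/ → [ũ]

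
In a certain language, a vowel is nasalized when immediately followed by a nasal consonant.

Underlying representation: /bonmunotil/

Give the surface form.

[bõnmũnotil]

/o/ before nasal /n/ → [õ]
/u/ before nasal /n/ → [ũ]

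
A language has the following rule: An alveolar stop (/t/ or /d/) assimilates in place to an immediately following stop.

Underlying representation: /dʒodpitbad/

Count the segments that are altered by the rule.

/d/ before /p/ (labial) → [b]
/t/ before /b/ (labial) → [p]
2 segments change.

2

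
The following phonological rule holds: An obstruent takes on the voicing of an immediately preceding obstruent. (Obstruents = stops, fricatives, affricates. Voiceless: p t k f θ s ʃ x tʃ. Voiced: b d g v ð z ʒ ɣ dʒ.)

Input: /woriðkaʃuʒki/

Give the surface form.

[woriðgaʃuʒgi]

/k/ after /ð/ (voiced) → [g]
/k/ after /ʒ/ (voiced) → [g]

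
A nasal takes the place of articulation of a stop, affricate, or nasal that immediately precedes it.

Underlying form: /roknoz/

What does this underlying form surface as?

[rokŋoz]

/n/ after /k/ (velar) → [ŋ]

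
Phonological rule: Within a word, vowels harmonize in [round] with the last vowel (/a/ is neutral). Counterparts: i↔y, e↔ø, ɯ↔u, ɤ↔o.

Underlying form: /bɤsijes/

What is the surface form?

no segment meets the rule's conditions; no change.

[bɤsijes]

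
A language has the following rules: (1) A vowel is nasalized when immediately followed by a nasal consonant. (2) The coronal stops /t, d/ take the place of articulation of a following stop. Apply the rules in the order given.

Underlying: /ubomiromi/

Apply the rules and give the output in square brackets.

Rule 1: /o/ before nasal /m/ → [õ]
Rule 1: /o/ before nasal /m/ → [õ]
After rule 1: ubõmirõmi
Rule 2: no segment meets the rule's conditions; no change.

[ubõmirõmi]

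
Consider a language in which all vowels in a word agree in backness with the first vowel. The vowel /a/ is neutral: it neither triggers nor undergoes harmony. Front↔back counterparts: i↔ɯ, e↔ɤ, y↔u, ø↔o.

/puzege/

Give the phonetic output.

/e/ harmonizes with /u/ ([+back]) → [ɤ]
/e/ harmonizes with /u/ ([+back]) → [ɤ]

[puzɤgɤ]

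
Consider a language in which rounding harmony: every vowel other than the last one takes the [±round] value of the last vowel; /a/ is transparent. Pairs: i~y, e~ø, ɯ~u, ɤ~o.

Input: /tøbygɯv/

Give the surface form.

/ø/ harmonizes with /ɯ/ ([-round]) → [e]
/y/ harmonizes with /ɯ/ ([-round]) → [i]

[tebigɯv]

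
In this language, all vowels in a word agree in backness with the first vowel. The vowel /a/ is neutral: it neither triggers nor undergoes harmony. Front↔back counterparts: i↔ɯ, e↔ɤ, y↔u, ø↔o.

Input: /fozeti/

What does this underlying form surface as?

[fozɤtɯ]

/e/ harmonizes with /o/ ([+back]) → [ɤ]
/i/ harmonizes with /o/ ([+back]) → [ɯ]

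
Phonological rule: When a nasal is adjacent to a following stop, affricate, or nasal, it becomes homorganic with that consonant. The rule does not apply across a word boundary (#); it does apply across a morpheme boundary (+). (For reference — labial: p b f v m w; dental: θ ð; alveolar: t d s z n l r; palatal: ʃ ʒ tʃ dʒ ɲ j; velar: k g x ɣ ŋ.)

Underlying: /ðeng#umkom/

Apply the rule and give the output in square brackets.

/n/ before /g/ (velar) → [ŋ]
/m/ before /k/ (velar) → [ŋ]

[ðeŋg#uŋkom]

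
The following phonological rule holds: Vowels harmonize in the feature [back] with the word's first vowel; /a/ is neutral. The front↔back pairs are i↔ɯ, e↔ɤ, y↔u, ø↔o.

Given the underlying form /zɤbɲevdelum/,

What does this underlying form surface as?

[zɤbɲɤvdɤlum]

/e/ harmonizes with /ɤ/ ([+back]) → [ɤ]
/e/ harmonizes with /ɤ/ ([+back]) → [ɤ]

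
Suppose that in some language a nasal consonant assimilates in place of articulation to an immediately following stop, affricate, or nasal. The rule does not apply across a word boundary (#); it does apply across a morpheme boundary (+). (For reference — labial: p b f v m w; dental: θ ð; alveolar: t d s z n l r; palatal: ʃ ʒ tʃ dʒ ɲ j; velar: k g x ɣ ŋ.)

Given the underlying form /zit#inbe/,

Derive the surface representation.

/n/ before /b/ (labial) → [m]

[zit#imbe]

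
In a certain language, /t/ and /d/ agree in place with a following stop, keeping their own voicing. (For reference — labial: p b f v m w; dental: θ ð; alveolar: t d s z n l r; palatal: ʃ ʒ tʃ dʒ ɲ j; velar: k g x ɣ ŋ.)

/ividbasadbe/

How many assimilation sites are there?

/d/ before /b/ (labial) → [b]
/d/ before /b/ (labial) → [b]
2 segments change.

2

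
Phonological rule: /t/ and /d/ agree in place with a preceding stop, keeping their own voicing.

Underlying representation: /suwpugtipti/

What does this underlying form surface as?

[suwpugkippi]

/t/ after /g/ (velar) → [k]
/t/ after /p/ (labial) → [p]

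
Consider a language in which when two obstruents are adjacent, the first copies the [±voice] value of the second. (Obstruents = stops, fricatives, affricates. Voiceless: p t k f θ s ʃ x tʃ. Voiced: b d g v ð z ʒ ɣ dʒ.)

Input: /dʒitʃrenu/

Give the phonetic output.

[dʒitʃrenu]

no segment meets the rule's conditions; no change.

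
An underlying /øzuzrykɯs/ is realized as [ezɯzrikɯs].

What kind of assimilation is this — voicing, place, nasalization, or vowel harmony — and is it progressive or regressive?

/ø/→[e] /u/→[ɯ] /y/→[i].
Vowels agree with the last vowel, so the harmony is regressive.

vowel harmony, regressive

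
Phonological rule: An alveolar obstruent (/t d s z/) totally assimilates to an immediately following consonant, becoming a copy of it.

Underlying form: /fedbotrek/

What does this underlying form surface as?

[febborrek]

/d/ before /b/ → [b] (total assimilation)
/t/ before /r/ → [r] (total assimilation)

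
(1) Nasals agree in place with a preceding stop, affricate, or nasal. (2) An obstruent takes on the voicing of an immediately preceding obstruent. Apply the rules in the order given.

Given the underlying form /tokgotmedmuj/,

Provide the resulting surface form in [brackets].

Rule 1: /m/ after /t/ (alveolar) → [n]
Rule 1: /m/ after /d/ (alveolar) → [n]
After rule 1: tokgotnednuj
Rule 2: /g/ after /k/ (voiceless) → [k]

[tokkotnednuj]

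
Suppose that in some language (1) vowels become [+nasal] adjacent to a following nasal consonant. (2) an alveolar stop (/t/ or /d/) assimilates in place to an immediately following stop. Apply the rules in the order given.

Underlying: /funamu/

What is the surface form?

[fũnãmu]

Rule 1: /u/ before nasal /n/ → [ũ]
Rule 1: /a/ before nasal /m/ → [ã]
After rule 1: fũnãmu
Rule 2: no segment meets the rule's conditions; no change.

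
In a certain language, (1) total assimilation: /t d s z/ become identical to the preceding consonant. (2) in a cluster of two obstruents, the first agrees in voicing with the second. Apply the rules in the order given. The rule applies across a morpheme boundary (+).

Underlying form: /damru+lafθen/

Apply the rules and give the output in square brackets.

Rule 1: no segment meets the rule's conditions; no change.
After rule 1: damru+lafθen
Rule 2: no segment meets the rule's conditions; no change.

[damru+lafθen]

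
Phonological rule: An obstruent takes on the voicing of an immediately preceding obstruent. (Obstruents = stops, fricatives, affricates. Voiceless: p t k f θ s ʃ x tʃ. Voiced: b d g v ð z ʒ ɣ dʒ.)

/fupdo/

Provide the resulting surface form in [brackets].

[fupto]

/d/ after /p/ (voiceless) → [t]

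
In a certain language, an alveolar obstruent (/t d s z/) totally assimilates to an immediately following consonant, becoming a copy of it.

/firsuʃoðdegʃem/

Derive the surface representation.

no segment meets the rule's conditions; no change.

[firsuʃoðdegʃem]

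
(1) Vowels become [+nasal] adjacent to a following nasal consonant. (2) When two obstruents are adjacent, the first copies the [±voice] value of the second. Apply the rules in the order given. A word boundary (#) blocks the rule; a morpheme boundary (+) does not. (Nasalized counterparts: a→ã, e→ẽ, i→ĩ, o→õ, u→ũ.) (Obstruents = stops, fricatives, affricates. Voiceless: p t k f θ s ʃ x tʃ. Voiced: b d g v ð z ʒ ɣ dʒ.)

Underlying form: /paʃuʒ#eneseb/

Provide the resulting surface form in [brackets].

Rule 1: /e/ before nasal /n/ → [ẽ]
After rule 1: paʃuʒ#ẽneseb
Rule 2: no segment meets the rule's conditions; no change.

[paʃuʒ#ẽneseb]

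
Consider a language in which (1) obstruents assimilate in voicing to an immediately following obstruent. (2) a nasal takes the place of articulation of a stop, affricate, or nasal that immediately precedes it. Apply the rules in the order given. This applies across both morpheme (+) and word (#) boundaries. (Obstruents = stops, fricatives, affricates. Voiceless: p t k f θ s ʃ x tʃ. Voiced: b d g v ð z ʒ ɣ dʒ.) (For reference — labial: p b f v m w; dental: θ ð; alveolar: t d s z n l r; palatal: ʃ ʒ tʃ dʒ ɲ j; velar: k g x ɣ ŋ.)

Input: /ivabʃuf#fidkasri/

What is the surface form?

[ivapʃuf#fitkasri]

Rule 1: /b/ before /ʃ/ (voiceless) → [p]
Rule 1: /d/ before /k/ (voiceless) → [t]
After rule 1: ivapʃuf#fitkasri
Rule 2: no segment meets the rule's conditions; no change.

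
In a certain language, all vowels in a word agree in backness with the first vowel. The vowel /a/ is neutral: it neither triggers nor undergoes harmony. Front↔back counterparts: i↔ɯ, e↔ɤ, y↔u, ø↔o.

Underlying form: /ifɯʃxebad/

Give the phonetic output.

[ifiʃxebad]

/ɯ/ harmonizes with /i/ ([-back]) → [i]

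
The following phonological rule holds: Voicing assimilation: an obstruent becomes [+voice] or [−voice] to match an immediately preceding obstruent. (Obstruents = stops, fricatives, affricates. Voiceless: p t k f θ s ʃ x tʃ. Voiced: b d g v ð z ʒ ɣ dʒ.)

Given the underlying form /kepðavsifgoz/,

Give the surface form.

/ð/ after /p/ (voiceless) → [θ]
/s/ after /v/ (voiced) → [z]
/g/ after /f/ (voiceless) → [k]

[kepθavzifkoz]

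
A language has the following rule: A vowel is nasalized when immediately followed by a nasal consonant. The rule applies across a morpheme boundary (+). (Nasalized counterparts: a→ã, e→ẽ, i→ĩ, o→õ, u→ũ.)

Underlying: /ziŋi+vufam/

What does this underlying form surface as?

[zĩŋi+vufãm]

/i/ before nasal /ŋ/ → [ĩ]
/a/ before nasal /m/ → [ã]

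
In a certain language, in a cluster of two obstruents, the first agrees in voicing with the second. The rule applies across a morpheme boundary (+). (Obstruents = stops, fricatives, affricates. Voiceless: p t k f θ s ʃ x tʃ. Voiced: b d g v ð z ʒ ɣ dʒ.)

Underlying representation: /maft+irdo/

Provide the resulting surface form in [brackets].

[maft+irdo]

no segment meets the rule's conditions; no change.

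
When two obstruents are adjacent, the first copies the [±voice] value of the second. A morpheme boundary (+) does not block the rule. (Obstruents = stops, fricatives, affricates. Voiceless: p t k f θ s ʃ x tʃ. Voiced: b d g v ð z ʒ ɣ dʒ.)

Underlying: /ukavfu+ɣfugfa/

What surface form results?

/v/ before /f/ (voiceless) → [f]
/ɣ/ before /f/ (voiceless) → [x]
/g/ before /f/ (voiceless) → [k]

[ukaffu+xfukfa]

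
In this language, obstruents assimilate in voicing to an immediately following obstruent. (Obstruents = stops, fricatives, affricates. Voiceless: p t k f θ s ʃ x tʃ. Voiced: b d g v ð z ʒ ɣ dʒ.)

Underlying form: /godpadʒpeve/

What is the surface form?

/d/ before /p/ (voiceless) → [t]
/dʒ/ before /p/ (voiceless) → [tʃ]

[gotpatʃpeve]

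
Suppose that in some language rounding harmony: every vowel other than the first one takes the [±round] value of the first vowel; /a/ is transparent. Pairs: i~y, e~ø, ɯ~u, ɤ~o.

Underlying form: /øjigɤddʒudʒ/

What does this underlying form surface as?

[øjygoddʒudʒ]

/i/ harmonizes with /ø/ ([+round]) → [y]
/ɤ/ harmonizes with /ø/ ([+round]) → [o]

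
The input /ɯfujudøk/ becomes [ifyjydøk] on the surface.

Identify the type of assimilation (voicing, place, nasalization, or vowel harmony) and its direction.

/ɯ/→[i] /u/→[y] /u/→[y].
Vowels agree with the last vowel, so the harmony is regressive.

vowel harmony, regressive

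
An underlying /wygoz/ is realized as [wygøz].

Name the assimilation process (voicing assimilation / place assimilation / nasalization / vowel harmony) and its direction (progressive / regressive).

vowel harmony, progressive

/o/→[ø].
Vowels agree with the first vowel, so the harmony is progressive.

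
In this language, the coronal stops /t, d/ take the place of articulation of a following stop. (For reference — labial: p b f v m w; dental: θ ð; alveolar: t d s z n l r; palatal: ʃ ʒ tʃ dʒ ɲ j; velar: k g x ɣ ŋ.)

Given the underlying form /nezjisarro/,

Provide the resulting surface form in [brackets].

no segment meets the rule's conditions; no change.

[nezjisarro]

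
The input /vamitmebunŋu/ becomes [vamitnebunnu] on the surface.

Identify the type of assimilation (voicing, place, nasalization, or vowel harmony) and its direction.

/m/→[n] /ŋ/→[n].
Each target copies a feature from the preceding segment, so the direction is progressive.

place assimilation, progressive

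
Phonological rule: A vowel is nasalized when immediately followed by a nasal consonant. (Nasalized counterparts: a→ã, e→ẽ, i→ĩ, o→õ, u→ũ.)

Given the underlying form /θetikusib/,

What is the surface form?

no segment meets the rule's conditions; no change.

[θetikusib]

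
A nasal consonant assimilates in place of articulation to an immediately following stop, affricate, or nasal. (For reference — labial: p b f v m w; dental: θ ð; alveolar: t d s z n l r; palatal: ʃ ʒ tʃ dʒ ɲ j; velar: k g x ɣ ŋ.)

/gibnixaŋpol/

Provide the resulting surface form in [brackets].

/ŋ/ before /p/ (labial) → [m]

[gibnixampol]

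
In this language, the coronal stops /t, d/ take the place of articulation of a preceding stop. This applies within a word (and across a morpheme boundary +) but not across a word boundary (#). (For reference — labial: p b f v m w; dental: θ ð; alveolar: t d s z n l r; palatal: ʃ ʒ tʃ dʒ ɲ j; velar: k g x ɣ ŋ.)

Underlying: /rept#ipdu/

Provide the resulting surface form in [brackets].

[repp#ipbu]

/t/ after /p/ (labial) → [p]
/d/ after /p/ (labial) → [b]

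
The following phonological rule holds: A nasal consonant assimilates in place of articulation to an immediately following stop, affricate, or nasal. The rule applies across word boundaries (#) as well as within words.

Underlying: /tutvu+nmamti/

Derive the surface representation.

[tutvu+mmanti]

/n/ before /m/ (labial) → [m]
/m/ before /t/ (alveolar) → [n]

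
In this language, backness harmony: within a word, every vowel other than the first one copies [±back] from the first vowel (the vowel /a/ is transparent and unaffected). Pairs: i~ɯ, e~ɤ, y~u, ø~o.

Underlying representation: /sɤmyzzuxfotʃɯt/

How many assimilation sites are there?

/y/ harmonizes with /ɤ/ ([+back]) → [u]
1 segment changes.

1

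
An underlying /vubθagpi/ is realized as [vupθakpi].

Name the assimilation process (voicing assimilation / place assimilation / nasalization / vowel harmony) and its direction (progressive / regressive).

/b/→[p] /g/→[k].
Each target copies a feature from the following segment, so the direction is regressive.

voicing assimilation, regressive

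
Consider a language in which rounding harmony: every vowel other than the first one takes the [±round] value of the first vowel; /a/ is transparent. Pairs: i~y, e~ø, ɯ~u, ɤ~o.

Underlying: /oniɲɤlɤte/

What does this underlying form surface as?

[onyɲolotø]

/i/ harmonizes with /o/ ([+round]) → [y]
/ɤ/ harmonizes with /o/ ([+round]) → [o]
/ɤ/ harmonizes with /o/ ([+round]) → [o]
/e/ harmonizes with /o/ ([+round]) → [ø]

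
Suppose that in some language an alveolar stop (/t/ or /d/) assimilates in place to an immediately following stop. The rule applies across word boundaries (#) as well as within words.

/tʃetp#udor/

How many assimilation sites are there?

/t/ before /p/ (labial) → [p]
1 segment changes.

1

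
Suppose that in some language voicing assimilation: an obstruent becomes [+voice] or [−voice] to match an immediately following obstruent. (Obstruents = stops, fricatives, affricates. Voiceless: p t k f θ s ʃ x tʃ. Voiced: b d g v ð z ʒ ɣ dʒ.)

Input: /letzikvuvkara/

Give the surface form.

/t/ before /z/ (voiced) → [d]
/k/ before /v/ (voiced) → [g]
/v/ before /k/ (voiceless) → [f]

[ledzigvufkara]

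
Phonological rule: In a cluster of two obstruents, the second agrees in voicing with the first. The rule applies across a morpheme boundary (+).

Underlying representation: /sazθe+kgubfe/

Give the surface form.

/θ/ after /z/ (voiced) → [ð]
/g/ after /k/ (voiceless) → [k]
/f/ after /b/ (voiced) → [v]

[sazðe+kkubve]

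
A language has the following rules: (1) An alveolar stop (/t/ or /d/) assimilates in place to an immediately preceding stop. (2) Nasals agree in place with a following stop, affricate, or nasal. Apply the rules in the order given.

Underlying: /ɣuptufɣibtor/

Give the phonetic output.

Rule 1: /t/ after /p/ (labial) → [p]
Rule 1: /t/ after /b/ (labial) → [p]
After rule 1: ɣuppufɣibpor
Rule 2: no segment meets the rule's conditions; no change.

[ɣuppufɣibpor]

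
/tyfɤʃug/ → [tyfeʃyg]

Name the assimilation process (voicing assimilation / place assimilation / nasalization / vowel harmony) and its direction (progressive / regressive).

/ɤ/→[e] /u/→[y].
Vowels agree with the first vowel, so the harmony is progressive.

vowel harmony, progressive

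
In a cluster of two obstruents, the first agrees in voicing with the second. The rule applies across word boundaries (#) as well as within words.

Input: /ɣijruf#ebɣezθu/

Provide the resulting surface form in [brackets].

/z/ before /θ/ (voiceless) → [s]

[ɣijruf#ebɣesθu]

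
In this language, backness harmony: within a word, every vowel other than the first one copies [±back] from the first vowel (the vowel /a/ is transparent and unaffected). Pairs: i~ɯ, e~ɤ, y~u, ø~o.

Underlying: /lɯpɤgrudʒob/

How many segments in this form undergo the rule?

No segment meets the rule's conditions.

0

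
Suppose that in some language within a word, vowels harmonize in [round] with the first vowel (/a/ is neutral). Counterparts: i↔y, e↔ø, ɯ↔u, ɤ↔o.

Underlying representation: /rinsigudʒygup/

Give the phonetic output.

/u/ harmonizes with /i/ ([-round]) → [ɯ]
/y/ harmonizes with /i/ ([-round]) → [i]
/u/ harmonizes with /i/ ([-round]) → [ɯ]

[rinsigɯdʒigɯp]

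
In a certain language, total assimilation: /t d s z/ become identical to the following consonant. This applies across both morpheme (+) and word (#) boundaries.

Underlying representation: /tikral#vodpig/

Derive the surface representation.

[tikral#voppig]

/d/ before /p/ → [p] (total assimilation)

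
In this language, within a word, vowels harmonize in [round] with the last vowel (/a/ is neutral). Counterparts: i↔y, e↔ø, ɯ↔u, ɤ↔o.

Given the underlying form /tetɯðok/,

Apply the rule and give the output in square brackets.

[tøtuðok]

/e/ harmonizes with /o/ ([+round]) → [ø]
/ɯ/ harmonizes with /o/ ([+round]) → [u]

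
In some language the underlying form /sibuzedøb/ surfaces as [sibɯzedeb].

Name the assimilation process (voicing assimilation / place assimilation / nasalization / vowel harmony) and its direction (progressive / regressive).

vowel harmony, progressive

/u/→[ɯ] /ø/→[e].
Vowels agree with the first vowel, so the harmony is progressive.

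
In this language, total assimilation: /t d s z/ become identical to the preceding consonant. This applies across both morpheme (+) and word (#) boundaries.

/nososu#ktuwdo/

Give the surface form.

[nososu#kkuwwo]

/t/ after /k/ → [k] (total assimilation)
/d/ after /w/ → [w] (total assimilation)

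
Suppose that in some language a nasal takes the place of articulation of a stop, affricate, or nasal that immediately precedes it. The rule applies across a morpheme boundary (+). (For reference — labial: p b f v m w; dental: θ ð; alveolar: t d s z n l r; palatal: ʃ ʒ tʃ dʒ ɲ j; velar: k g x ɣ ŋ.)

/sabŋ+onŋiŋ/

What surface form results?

/ŋ/ after /b/ (labial) → [m]
/ŋ/ after /n/ (alveolar) → [n]

[sabm+onniŋ]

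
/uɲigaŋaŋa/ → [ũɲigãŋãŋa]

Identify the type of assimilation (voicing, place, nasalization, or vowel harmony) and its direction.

nasalization, regressive

/u/→[ũ] /a/→[ã] /a/→[ã].
Each target copies a feature from the following segment, so the direction is regressive.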